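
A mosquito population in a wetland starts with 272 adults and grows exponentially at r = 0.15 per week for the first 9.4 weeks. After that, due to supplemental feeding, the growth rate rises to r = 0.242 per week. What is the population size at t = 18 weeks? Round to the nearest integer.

8928 adults

Phase 1: N(9.4) = 272·e^(0.15×9.4) = 272·e^1.41 = 1114.1.
Phase 2 runs for 18 − 9.4 = 8.6 weeks at r = 0.242.
N(18) = 1114.1·e^(0.242×8.6) = 1114.1·e^2.081 = 8928.49.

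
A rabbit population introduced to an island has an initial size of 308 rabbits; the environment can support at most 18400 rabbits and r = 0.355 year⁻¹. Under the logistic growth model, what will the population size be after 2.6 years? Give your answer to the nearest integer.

756 rabbits

A = (K − N₀)/N₀ = (18400 − 308)/308 = 58.74.
N(t) = K/(1 + A·e^(−rt)) = 18400/(1 + 58.74×e^(−0.355×2.6)).
e^(−0.923) = 0.39733; denominator = 1 + 58.74×0.39733 = 24.339.
N = 18400/24.339 = 755.989.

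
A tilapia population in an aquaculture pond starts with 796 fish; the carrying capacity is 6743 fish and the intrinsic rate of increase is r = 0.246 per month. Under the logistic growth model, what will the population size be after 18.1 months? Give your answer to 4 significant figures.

6203 fish

A = (K − N₀)/N₀ = (6743 − 796)/796 = 7.4711.
N(t) = K/(1 + A·e^(−rt)) = 6743/(1 + 7.4711×e^(−0.246×18.1)).
e^(−4.453) = 0.011648; denominator = 1 + 7.4711×0.011648 = 1.087.
N = 6743/1.087 = 6203.17.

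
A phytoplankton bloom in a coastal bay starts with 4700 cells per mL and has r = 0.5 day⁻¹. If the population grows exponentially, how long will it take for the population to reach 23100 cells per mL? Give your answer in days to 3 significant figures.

3.18 days

Set N₀·e^(rt) = 23100: e^(0.5·t) = 23100/4700 = 4.9149.
0.5·t = ln(4.9149) = 1.5923, so t = 1.5923/0.5 = 3.1845.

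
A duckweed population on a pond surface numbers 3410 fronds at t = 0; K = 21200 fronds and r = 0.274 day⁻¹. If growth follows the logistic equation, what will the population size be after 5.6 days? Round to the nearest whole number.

9978 fronds

A = (K − N₀)/N₀ = (21200 − 3410)/3410 = 5.217.
N(t) = K/(1 + A·e^(−rt)) = 21200/(1 + 5.217×e^(−0.274×5.6)).
e^(−1.534) = 0.21559; denominator = 1 + 5.217×0.21559 = 2.1247.
N = 21200/2.1247 = 9977.84.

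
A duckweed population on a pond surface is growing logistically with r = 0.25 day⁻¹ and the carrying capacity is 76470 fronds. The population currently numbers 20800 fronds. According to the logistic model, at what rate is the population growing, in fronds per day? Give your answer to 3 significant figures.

dN/dt = rN(1 − N/K) = 0.25 × 20800 × (1 − 20800/76470).
1 − 20800/76470 = 0.728; dN/dt = 0.25 × 20800 × 0.728 = 3785.6.

3790 fronds per day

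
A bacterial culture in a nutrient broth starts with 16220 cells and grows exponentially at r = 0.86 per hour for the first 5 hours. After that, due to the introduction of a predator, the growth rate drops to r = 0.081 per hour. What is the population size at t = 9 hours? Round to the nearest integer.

Phase 1: N(5) = 16220·e^(0.86×5) = 16220·e^4.3 = 1.195411×10^6.
Phase 2 runs for 9 − 5 = 4 hours at r = 0.081.
N(9) = 1.195411×10^6·e^(0.081×4) = 1.195411×10^6·e^0.324 = 1.652831×10^6.

1652831 cells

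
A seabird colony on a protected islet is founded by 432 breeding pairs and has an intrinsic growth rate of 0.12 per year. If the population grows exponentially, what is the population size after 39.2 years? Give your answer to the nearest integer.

N(t) = N₀·e^(rt) = 432 × e^(0.12×39.2) = 432 × e^4.704.
e^4.704 ≈ 110.39, so N ≈ 432 × 110.39 = 47687.5.

47688 breeding pairs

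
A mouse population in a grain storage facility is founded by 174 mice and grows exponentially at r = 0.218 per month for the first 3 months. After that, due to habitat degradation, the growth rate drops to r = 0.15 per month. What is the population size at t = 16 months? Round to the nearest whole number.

2352 mice

Phase 1: N(3) = 174·e^(0.218×3) = 174·e^0.654 = 334.64.
Phase 2 runs for 16 − 3 = 13 months at r = 0.15.
N(16) = 334.64·e^(0.15×13) = 334.64·e^1.95 = 2352.08.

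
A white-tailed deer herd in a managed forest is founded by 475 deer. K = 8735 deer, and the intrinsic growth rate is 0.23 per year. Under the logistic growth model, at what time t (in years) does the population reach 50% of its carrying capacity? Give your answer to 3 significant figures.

A = (K − N₀)/N₀ = (8735 − 475)/475 = 17.389.
Solve 8735/(1 + 17.389·e^(−0.23t)) = 4367.5: 1 + 17.389·e^(−0.23t) = 2, so e^(−0.23t) = 0.0575061.
−0.23·t = ln(0.0575061) = -2.8559, so t = 2.8559/0.23 = 12.417.

12.4 years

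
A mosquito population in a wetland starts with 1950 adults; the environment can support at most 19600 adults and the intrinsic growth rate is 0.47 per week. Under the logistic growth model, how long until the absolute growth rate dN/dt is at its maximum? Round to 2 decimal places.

4.69 weeks

Logistic growth is fastest at N = K/2 = 9800.
A = (K − N₀)/N₀ = 9.0513. Set K/(1 + A·e^(−rt)) = K/2 → A·e^(−rt) = 1.
e^(−0.47t) = 1/9.0513 = 0.110482, so t = ln(9.0513)/0.47 = 2.2029/0.47 = 4.687.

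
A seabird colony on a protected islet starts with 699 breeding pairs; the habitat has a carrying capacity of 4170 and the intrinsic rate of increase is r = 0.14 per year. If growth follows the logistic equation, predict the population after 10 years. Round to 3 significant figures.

A = (K − N₀)/N₀ = (4170 − 699)/699 = 4.9657.
N(t) = K/(1 + A·e^(−rt)) = 4170/(1 + 4.9657×e^(−0.14×10)).
e^(−1.4) = 0.2466; denominator = 1 + 4.9657×0.2466 = 2.2245.
N = 4170/2.2245 = 1874.56.

1870 breeding pairs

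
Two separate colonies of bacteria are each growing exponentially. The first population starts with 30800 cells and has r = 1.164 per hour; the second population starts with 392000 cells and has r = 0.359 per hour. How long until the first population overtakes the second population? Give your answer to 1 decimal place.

Set 30800·e^(1.164t) = 392000·e^(0.359t).
e^((1.164 − 0.359)t) = 392000/30800 → e^(0.805·t) = 12.727.
0.805·t = ln(12.727) = 2.5437, so t = 2.5437/0.805 = 3.1599.

3.2 hours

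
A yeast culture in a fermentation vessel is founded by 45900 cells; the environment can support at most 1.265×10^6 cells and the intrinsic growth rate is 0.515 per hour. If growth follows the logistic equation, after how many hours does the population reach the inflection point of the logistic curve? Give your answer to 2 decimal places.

6.37 hours

Logistic growth is fastest at N = K/2 = 632500.
A = (K − N₀)/N₀ = 26.56. Set K/(1 + A·e^(−rt)) = K/2 → A·e^(−rt) = 1.
e^(−0.515t) = 1/26.56 = 0.0376507, so t = ln(26.56)/0.515 = 3.2794/0.515 = 6.3678.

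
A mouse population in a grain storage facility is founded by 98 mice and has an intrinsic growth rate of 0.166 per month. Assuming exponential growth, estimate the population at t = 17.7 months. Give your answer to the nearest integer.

N(t) = N₀·e^(rt) = 98 × e^(0.166×17.7) = 98 × e^2.938.
e^2.938 ≈ 18.882, so N ≈ 98 × 18.882 = 1850.42.

1850 mice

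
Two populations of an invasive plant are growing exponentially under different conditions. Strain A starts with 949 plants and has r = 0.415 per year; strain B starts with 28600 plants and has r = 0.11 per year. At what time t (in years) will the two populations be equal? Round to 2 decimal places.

Set 949·e^(0.415t) = 28600·e^(0.11t).
e^((0.415 − 0.11)t) = 28600/949 → e^(0.305·t) = 30.137.
0.305·t = ln(30.137) = 3.4058, so t = 3.4058/0.305 = 11.166.

11.17 years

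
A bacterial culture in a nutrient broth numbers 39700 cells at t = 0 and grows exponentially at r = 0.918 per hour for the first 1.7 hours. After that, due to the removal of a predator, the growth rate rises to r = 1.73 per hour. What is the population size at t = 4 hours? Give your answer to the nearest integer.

10106673 cells

Phase 1: N(1.7) = 39700·e^(0.918×1.7) = 39700·e^1.561 = 189039.
Phase 2 runs for 4 − 1.7 = 2.3 hours at r = 1.73.
N(4) = 189039·e^(1.73×2.3) = 189039·e^3.979 = 1.010667×10^7.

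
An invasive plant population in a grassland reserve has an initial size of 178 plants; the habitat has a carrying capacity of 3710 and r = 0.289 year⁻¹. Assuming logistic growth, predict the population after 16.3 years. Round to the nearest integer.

A = (K − N₀)/N₀ = (3710 − 178)/178 = 19.843.
N(t) = K/(1 + A·e^(−rt)) = 3710/(1 + 19.843×e^(−0.289×16.3)).
e^(−4.711) = 0.0089985; denominator = 1 + 19.843×0.0089985 = 1.1786.
N = 3710/1.1786 = 3147.93.

3148 plants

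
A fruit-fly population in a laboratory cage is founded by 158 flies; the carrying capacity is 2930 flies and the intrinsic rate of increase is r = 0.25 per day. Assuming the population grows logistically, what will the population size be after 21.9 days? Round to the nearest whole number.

A = (K − N₀)/N₀ = (2930 − 158)/158 = 17.544.
N(t) = K/(1 + A·e^(−rt)) = 2930/(1 + 17.544×e^(−0.25×21.9)).
e^(−5.475) = 0.0041902; denominator = 1 + 17.544×0.0041902 = 1.0735.
N = 2930/1.0735 = 2729.35.

2729 flies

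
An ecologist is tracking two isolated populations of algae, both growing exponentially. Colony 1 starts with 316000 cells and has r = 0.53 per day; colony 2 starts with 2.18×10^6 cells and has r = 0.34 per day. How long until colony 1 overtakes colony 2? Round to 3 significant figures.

Set 316000·e^(0.53t) = 2.18×10^6·e^(0.34t).
e^((0.53 − 0.34)t) = 2.18×10^6/316000 → e^(0.19·t) = 6.8987.
0.19·t = ln(6.8987) = 1.9313, so t = 1.9313/0.19 = 10.165.

10.2 days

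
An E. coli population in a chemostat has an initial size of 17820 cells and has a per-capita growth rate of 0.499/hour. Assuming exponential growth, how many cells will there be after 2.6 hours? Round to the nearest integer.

65217 cells

N(t) = N₀·e^(rt) = 17820 × e^(0.499×2.6) = 17820 × e^1.297.
e^1.297 ≈ 3.6598, so N ≈ 17820 × 3.6598 = 65217.1.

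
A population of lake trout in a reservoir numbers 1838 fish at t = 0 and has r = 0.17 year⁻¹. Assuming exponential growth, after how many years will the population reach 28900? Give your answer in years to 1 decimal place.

16.2 years

Set N₀·e^(rt) = 28900: e^(0.17·t) = 28900/1838 = 15.724.
0.17·t = ln(15.724) = 2.7552, so t = 2.7552/0.17 = 16.207.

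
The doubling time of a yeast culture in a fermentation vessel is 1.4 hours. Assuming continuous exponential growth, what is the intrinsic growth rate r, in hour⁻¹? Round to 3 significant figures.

r = ln(2)/t_d = 0.6931/1.4 = 0.49511.

0.495 per hour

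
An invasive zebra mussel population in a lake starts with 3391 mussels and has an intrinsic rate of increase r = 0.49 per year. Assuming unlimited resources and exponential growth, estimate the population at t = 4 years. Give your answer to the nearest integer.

24074 mussels

N(t) = N₀·e^(rt) = 3391 × e^(0.49×4) = 3391 × e^1.96.
e^1.96 ≈ 7.0993, so N ≈ 3391 × 7.0993 = 24073.8.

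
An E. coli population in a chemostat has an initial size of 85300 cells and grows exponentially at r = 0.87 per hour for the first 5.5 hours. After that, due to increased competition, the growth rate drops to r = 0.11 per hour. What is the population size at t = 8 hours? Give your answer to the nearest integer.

13442471 cells

Phase 1: N(5.5) = 85300·e^(0.87×5.5) = 85300·e^4.785 = 1.021053×10^7.
Phase 2 runs for 8 − 5.5 = 2.5 hours at r = 0.11.
N(8) = 1.021053×10^7·e^(0.11×2.5) = 1.021053×10^7·e^0.275 = 1.344247×10^7.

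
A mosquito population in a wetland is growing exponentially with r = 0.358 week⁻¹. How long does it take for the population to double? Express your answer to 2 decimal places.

1.94 weeks

Doubling time t_d = ln(2)/r = 0.6931/0.358 = 1.9362.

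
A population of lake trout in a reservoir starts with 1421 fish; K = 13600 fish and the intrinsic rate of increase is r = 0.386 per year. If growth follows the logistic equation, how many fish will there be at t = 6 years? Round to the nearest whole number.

7369 fish

A = (K − N₀)/N₀ = (13600 − 1421)/1421 = 8.5707.
N(t) = K/(1 + A·e^(−rt)) = 13600/(1 + 8.5707×e^(−0.386×6)).
e^(−2.316) = 0.098667; denominator = 1 + 8.5707×0.098667 = 1.8457.
N = 13600/1.8457 = 7368.67.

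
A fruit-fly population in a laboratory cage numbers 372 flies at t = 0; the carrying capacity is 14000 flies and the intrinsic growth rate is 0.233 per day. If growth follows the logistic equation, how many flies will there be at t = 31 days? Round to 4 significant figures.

13640 flies

A = (K − N₀)/N₀ = (14000 − 372)/372 = 36.634.
N(t) = K/(1 + A·e^(−rt)) = 14000/(1 + 36.634×e^(−0.233×31)).
e^(−7.223) = 0.00072961; denominator = 1 + 36.634×0.00072961 = 1.0267.
N = 14000/1.0267 = 13635.5.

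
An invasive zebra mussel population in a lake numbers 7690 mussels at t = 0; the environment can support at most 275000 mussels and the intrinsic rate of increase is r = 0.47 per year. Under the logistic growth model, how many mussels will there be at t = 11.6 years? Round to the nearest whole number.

239329 mussels

A = (K − N₀)/N₀ = (275000 − 7690)/7690 = 34.761.
N(t) = K/(1 + A·e^(−rt)) = 275000/(1 + 34.761×e^(−0.47×11.6)).
e^(−5.452) = 0.0042877; denominator = 1 + 34.761×0.0042877 = 1.149.
N = 275000/1.149 = 239329.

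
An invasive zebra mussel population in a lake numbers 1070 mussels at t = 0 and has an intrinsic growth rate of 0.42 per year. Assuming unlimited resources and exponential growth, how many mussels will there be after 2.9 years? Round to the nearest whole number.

N(t) = N₀·e^(rt) = 1070 × e^(0.42×2.9) = 1070 × e^1.218.
e^1.218 ≈ 3.3804, so N ≈ 1070 × 3.3804 = 3617.05.

3617 mussels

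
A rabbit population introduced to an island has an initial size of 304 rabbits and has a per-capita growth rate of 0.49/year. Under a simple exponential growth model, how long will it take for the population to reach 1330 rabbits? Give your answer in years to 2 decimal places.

3.01 years

Set N₀·e^(rt) = 1330: e^(0.49·t) = 1330/304 = 4.375.
0.49·t = ln(4.375) = 1.4759, so t = 1.4759/0.49 = 3.0121.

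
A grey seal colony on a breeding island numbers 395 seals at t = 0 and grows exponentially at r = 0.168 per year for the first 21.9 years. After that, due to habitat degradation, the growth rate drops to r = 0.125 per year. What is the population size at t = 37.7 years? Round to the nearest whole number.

112768 seals

Phase 1: N(21.9) = 395·e^(0.168×21.9) = 395·e^3.679 = 15647.8.
Phase 2 runs for 37.7 − 21.9 = 15.8 years at r = 0.125.
N(37.7) = 15647.8·e^(0.125×15.8) = 15647.8·e^1.975 = 112768.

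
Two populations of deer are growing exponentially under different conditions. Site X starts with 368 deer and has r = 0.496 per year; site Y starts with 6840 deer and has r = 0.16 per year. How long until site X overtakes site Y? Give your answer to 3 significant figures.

8.70 years

Set 368·e^(0.496t) = 6840·e^(0.16t).
e^((0.496 − 0.16)t) = 6840/368 → e^(0.336·t) = 18.587.
0.336·t = ln(18.587) = 2.9225, so t = 2.9225/0.336 = 8.6978.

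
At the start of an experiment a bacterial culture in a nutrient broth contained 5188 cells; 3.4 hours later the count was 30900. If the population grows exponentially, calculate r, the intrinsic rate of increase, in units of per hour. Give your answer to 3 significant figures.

From N(t) = N₀·e^(rt): e^(r·3.4) = 30900/5188 = 5.9561.
r·3.4 = ln(5.9561) = 1.7844, so r = 1.7844/3.4 = 0.52483.

0.525 per hour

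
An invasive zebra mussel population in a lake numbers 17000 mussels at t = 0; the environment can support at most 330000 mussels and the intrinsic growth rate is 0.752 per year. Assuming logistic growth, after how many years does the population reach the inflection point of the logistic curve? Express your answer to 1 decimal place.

3.9 years

Logistic growth is fastest at N = K/2 = 165000.
A = (K − N₀)/N₀ = 18.412. Set K/(1 + A·e^(−rt)) = K/2 → A·e^(−rt) = 1.
e^(−0.752t) = 1/18.412 = 0.0543131, so t = ln(18.412)/0.752 = 2.913/0.752 = 3.8737.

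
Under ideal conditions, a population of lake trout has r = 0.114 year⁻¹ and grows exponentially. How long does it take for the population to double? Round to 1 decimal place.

6.1 years

Doubling time t_d = ln(2)/r = 0.6931/0.114 = 6.0802.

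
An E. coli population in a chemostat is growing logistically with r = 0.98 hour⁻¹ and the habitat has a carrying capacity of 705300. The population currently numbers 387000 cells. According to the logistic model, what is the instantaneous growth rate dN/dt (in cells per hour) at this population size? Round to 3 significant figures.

171000 cells per hour

dN/dt = rN(1 − N/K) = 0.98 × 387000 × (1 − 387000/705300).
1 − 387000/705300 = 0.4513; dN/dt = 0.98 × 387000 × 0.4513 = 1.71159×10^5.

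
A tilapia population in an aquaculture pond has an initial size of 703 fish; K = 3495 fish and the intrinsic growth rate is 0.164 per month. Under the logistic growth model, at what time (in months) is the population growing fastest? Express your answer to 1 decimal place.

8.4 months

Logistic growth is fastest at N = K/2 = 1747.5.
A = (K − N₀)/N₀ = 3.9716. Set K/(1 + A·e^(−rt)) = K/2 → A·e^(−rt) = 1.
e^(−0.164t) = 1/3.9716 = 0.251791, so t = ln(3.9716)/0.164 = 1.3792/0.164 = 8.4095.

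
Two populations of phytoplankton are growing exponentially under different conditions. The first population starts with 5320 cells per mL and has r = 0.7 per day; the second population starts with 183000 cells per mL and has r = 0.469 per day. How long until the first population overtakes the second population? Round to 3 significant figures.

15.3 days

Set 5320·e^(0.7t) = 183000·e^(0.469t).
e^((0.7 − 0.469)t) = 183000/5320 → e^(0.231·t) = 34.398.
0.231·t = ln(34.398) = 3.538, so t = 3.538/0.231 = 15.316.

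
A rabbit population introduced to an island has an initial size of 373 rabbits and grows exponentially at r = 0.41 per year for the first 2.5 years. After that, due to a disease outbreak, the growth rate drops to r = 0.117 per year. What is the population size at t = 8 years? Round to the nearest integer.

1978 rabbits

Phase 1: N(2.5) = 373·e^(0.41×2.5) = 373·e^1.025 = 1039.59.
Phase 2 runs for 8 − 2.5 = 5.5 years at r = 0.117.
N(8) = 1039.59·e^(0.117×5.5) = 1039.59·e^0.6435 = 1978.47.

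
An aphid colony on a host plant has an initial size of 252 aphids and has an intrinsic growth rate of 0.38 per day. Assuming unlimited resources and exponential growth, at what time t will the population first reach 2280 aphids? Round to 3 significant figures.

5.80 days

Set N₀·e^(rt) = 2280: e^(0.38·t) = 2280/252 = 9.0476.
0.38·t = ln(9.0476) = 2.2025, so t = 2.2025/0.38 = 5.7961.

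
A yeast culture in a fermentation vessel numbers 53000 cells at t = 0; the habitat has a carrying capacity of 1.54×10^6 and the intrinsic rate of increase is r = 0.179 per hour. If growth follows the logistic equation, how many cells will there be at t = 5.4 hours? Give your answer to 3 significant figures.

A = (K − N₀)/N₀ = (1.54×10^6 − 53000)/53000 = 28.057.
N(t) = K/(1 + A·e^(−rt)) = 1.54×10^6/(1 + 28.057×e^(−0.179×5.4)).
e^(−0.9666) = 0.38037; denominator = 1 + 28.057×0.38037 = 11.672.
N = 1.54×10^6/11.672 = 131940.

132000 cells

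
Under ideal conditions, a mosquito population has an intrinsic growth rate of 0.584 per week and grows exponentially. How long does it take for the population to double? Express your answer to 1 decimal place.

1.2 weeks

Doubling time t_d = ln(2)/r = 0.6931/0.584 = 1.1869.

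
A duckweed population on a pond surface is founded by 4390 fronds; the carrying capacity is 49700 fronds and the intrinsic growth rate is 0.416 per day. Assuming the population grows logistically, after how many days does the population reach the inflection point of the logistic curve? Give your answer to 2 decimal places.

Logistic growth is fastest at N = K/2 = 24850.
A = (K − N₀)/N₀ = 10.321. Set K/(1 + A·e^(−rt)) = K/2 → A·e^(−rt) = 1.
e^(−0.416t) = 1/10.321 = 0.0968881, so t = ln(10.321)/0.416 = 2.3342/0.416 = 5.6111.

5.61 days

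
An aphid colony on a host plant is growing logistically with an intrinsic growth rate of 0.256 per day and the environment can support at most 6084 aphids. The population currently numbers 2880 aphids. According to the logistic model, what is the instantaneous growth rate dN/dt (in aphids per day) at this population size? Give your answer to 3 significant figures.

388 aphids per day

dN/dt = rN(1 − N/K) = 0.256 × 2880 × (1 − 2880/6084).
1 − 2880/6084 = 0.52663; dN/dt = 0.256 × 2880 × 0.52663 = 388.27.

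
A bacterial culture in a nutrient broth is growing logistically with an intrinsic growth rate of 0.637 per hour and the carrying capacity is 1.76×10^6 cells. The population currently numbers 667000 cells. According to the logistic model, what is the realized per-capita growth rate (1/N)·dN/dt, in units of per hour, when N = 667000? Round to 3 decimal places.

0.396 per hour

(1/N)·dN/dt = r(1 − N/K) = 0.637 × (1 − 667000/1.76×10^6).
= 0.637 × 0.62102 = 0.39559.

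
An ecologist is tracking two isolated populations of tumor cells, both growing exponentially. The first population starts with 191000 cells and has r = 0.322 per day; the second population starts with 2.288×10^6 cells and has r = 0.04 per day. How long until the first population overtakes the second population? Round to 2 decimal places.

8.81 days

Set 191000·e^(0.322t) = 2.288×10^6·e^(0.04t).
e^((0.322 − 0.04)t) = 2.288×10^6/191000 → e^(0.282·t) = 11.979.
0.282·t = ln(11.979) = 2.4832, so t = 2.4832/0.282 = 8.8055.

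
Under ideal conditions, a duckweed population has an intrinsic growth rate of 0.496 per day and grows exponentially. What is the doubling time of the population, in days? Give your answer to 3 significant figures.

1.40 days

Doubling time t_d = ln(2)/r = 0.6931/0.496 = 1.3975.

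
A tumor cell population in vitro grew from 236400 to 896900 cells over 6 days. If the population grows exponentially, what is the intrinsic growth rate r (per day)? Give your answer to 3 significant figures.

From N(t) = N₀·e^(rt): e^(r·6) = 896900/236400 = 3.794.
r·6 = ln(3.794) = 1.3334, so r = 1.3334/6 = 0.22224.

0.222 per day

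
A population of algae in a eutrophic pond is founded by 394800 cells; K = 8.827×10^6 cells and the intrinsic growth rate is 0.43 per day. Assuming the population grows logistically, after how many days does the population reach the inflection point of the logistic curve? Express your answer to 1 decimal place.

Logistic growth is fastest at N = K/2 = 4.4135×10^6.
A = (K − N₀)/N₀ = 21.358. Set K/(1 + A·e^(−rt)) = K/2 → A·e^(−rt) = 1.
e^(−0.43t) = 1/21.358 = 0.0468205, so t = ln(21.358)/0.43 = 3.0614/0.43 = 7.1196.

7.1 days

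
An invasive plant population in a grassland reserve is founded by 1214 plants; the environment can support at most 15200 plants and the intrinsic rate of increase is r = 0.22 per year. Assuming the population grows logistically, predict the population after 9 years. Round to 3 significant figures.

A = (K − N₀)/N₀ = (15200 − 1214)/1214 = 11.521.
N(t) = K/(1 + A·e^(−rt)) = 15200/(1 + 11.521×e^(−0.22×9)).
e^(−1.98) = 0.13807; denominator = 1 + 11.521×0.13807 = 2.5906.
N = 15200/2.5906 = 5867.28.

5870 plants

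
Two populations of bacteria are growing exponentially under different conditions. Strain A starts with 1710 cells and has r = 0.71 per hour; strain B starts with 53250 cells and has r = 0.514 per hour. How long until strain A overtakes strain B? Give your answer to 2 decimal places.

17.54 hours

Set 1710·e^(0.71t) = 53250·e^(0.514t).
e^((0.71 − 0.514)t) = 53250/1710 → e^(0.196·t) = 31.14.
0.196·t = ln(31.14) = 3.4385, so t = 3.4385/0.196 = 17.543.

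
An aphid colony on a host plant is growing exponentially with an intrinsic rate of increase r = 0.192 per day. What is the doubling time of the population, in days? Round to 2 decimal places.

Doubling time t_d = ln(2)/r = 0.6931/0.192 = 3.6101.

3.61 days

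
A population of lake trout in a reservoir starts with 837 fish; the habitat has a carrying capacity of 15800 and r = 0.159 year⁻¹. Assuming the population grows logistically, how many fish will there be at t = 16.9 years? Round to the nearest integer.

7127 fish

A = (K − N₀)/N₀ = (15800 − 837)/837 = 17.877.
N(t) = K/(1 + A·e^(−rt)) = 15800/(1 + 17.877×e^(−0.159×16.9)).
e^(−2.687) = 0.068078; denominator = 1 + 17.877×0.068078 = 2.217.
N = 15800/2.217 = 7126.66.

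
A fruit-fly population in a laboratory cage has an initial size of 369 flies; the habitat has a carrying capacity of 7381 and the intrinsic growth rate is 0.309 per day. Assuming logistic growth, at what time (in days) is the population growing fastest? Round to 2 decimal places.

Logistic growth is fastest at N = K/2 = 3690.5.
A = (K − N₀)/N₀ = 19.003. Set K/(1 + A·e^(−rt)) = K/2 → A·e^(−rt) = 1.
e^(−0.309t) = 1/19.003 = 0.0526241, so t = ln(19.003)/0.309 = 2.9446/0.309 = 9.5294.

9.53 days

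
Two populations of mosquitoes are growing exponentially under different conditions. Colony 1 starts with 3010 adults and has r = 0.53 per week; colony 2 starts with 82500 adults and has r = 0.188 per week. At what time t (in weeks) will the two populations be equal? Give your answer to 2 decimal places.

Set 3010·e^(0.53t) = 82500·e^(0.188t).
e^((0.53 − 0.188)t) = 82500/3010 → e^(0.342·t) = 27.409.
0.342·t = ln(27.409) = 3.3109, so t = 3.3109/0.342 = 9.6809.

9.68 weeks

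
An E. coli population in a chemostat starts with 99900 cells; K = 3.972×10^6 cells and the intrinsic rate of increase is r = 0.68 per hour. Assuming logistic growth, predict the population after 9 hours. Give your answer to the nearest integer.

A = (K − N₀)/N₀ = (3.972×10^6 − 99900)/99900 = 38.76.
N(t) = K/(1 + A·e^(−rt)) = 3.972×10^6/(1 + 38.76×e^(−0.68×9)).
e^(−6.12) = 0.0021985; denominator = 1 + 38.76×0.0021985 = 1.0852.
N = 3.972×10^6/1.0852 = 3.660116×10^6.

3660116 cells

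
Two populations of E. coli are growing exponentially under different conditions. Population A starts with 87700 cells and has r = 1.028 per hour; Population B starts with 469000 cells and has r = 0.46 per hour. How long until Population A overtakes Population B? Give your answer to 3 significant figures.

Set 87700·e^(1.028t) = 469000·e^(0.46t).
e^((1.028 − 0.46)t) = 469000/87700 → e^(0.568·t) = 5.3478.
0.568·t = ln(5.3478) = 1.6767, so t = 1.6767/0.568 = 2.9519.

2.95 hours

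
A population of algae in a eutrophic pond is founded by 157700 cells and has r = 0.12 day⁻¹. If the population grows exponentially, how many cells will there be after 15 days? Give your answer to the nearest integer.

954029 cells

N(t) = N₀·e^(rt) = 157700 × e^(0.12×15) = 157700 × e^1.8.
e^1.8 ≈ 6.0496, so N ≈ 157700 × 6.0496 = 954029.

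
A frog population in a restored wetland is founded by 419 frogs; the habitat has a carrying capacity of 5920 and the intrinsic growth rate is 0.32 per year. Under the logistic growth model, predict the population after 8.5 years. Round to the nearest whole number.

3174 frogs

A = (K − N₀)/N₀ = (5920 − 419)/419 = 13.129.
N(t) = K/(1 + A·e^(−rt)) = 5920/(1 + 13.129×e^(−0.32×8.5)).
e^(−2.72) = 0.065875; denominator = 1 + 13.129×0.065875 = 1.8649.
N = 5920/1.8649 = 3174.5.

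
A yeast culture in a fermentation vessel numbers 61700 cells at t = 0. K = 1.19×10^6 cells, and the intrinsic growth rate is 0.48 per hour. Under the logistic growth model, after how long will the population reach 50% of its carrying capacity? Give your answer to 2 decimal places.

A = (K − N₀)/N₀ = (1.19×10^6 − 61700)/61700 = 18.287.
Solve 1.19×10^6/(1 + 18.287·e^(−0.48t)) = 595000: 1 + 18.287·e^(−0.48t) = 2, so e^(−0.48t) = 0.054684.
−0.48·t = ln(0.054684) = -2.9062, so t = 2.9062/0.48 = 6.0545.

6.05 hours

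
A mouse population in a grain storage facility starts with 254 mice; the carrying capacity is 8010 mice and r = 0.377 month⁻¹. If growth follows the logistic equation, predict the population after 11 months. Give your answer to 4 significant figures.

A = (K − N₀)/N₀ = (8010 − 254)/254 = 30.535.
N(t) = K/(1 + A·e^(−rt)) = 8010/(1 + 30.535×e^(−0.377×11)).
e^(−4.147) = 0.015812; denominator = 1 + 30.535×0.015812 = 1.4828.
N = 8010/1.4828 = 5401.87.

5402 mice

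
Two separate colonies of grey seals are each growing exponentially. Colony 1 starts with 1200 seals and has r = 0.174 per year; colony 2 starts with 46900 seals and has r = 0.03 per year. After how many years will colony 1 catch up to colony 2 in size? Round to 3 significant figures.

Set 1200·e^(0.174t) = 46900·e^(0.03t).
e^((0.174 − 0.03)t) = 46900/1200 → e^(0.144·t) = 39.083.
0.144·t = ln(39.083) = 3.6657, so t = 3.6657/0.144 = 25.456.

25.5 years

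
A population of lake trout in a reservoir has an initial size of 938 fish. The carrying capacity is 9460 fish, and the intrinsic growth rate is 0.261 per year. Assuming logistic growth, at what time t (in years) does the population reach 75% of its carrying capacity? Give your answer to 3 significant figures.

12.7 years

A = (K − N₀)/N₀ = (9460 − 938)/938 = 9.0853.
Solve 9460/(1 + 9.0853·e^(−0.261t)) = 7095: 1 + 9.0853·e^(−0.261t) = 1.3333, so e^(−0.261t) = 0.0366894.
−0.261·t = ln(0.0366894) = -3.3053, so t = 3.3053/0.261 = 12.664.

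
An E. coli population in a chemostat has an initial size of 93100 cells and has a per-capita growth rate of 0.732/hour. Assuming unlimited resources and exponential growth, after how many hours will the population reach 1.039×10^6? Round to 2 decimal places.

Set N₀·e^(rt) = 1.039×10^6: e^(0.732·t) = 1.039×10^6/93100 = 11.16.
0.732·t = ln(11.16) = 2.4123, so t = 2.4123/0.732 = 3.2955.

3.30 hours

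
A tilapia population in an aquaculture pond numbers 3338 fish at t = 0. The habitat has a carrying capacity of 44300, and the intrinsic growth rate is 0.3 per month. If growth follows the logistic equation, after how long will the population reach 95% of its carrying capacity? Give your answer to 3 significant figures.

18.2 months

A = (K − N₀)/N₀ = (44300 − 3338)/3338 = 12.271.
Solve 44300/(1 + 12.271·e^(−0.3t)) = 42085: 1 + 12.271·e^(−0.3t) = 1.0526, so e^(−0.3t) = 0.00428896.
−0.3·t = ln(0.00428896) = -5.4517, so t = 5.4517/0.3 = 18.172.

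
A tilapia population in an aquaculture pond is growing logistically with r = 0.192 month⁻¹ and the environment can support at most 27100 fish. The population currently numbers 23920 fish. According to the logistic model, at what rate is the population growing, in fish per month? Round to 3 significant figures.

dN/dt = rN(1 − N/K) = 0.192 × 23920 × (1 − 23920/27100).
1 − 23920/27100 = 0.11734; dN/dt = 0.192 × 23920 × 0.11734 = 538.91.

539 fish per month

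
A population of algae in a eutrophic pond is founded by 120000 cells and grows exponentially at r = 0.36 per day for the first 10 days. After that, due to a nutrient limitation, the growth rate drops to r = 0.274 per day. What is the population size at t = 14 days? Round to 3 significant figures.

13100000 cells

Phase 1: N(10) = 120000·e^(0.36×10) = 120000·e^3.6 = 4.391788×10^6.
Phase 2 runs for 14 − 10 = 4 days at r = 0.274.
N(14) = 4.391788×10^6·e^(0.274×4) = 4.391788×10^6·e^1.096 = 1.314099×10^7.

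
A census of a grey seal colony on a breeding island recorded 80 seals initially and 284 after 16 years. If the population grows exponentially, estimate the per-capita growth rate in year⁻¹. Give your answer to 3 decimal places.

From N(t) = N₀·e^(rt): e^(r·16) = 284/80 = 3.55.
r·16 = ln(3.55) = 1.2669, so r = 1.2669/16 = 0.079184.

0.079 per year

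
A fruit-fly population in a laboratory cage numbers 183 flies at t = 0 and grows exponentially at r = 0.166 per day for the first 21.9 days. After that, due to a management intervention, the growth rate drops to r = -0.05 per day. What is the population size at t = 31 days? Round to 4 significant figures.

4402 flies

Phase 1: N(21.9) = 183·e^(0.166×21.9) = 183·e^3.635 = 6938.81.
Phase 2 runs for 31 − 21.9 = 9.1 days at r = -0.05.
N(31) = 6938.81·e^(-0.05×9.1) = 6938.81·e^-0.455 = 4402.32.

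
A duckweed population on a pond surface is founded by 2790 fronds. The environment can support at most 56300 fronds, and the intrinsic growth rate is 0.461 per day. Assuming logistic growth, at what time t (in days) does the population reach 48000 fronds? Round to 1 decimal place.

A = (K − N₀)/N₀ = (56300 − 2790)/2790 = 19.179.
Solve 56300/(1 + 19.179·e^(−0.461t)) = 48000: 1 + 19.179·e^(−0.461t) = 1.1729, so e^(−0.461t) = 0.00901584.
−0.461·t = ln(0.00901584) = -4.7088, so t = 4.7088/0.461 = 10.214.

10.2 days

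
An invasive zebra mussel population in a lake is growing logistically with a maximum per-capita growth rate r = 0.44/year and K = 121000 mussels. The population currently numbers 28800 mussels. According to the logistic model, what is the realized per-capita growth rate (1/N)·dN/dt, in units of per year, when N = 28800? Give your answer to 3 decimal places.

0.335 per year

(1/N)·dN/dt = r(1 − N/K) = 0.44 × (1 − 28800/121000).
= 0.44 × 0.76198 = 0.33527.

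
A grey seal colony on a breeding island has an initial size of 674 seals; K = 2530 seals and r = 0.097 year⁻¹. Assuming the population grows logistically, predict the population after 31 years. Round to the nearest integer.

A = (K − N₀)/N₀ = (2530 − 674)/674 = 2.7537.
N(t) = K/(1 + A·e^(−rt)) = 2530/(1 + 2.7537×e^(−0.097×31)).
e^(−3.007) = 0.04944; denominator = 1 + 2.7537×0.04944 = 1.1361.
N = 2530/1.1361 = 2226.83.

2227 seals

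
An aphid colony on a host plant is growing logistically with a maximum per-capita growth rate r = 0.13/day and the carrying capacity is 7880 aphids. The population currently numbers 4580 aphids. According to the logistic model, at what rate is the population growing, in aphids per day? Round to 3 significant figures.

249 aphids per day

dN/dt = rN(1 − N/K) = 0.13 × 4580 × (1 − 4580/7880).
1 − 4580/7880 = 0.41878; dN/dt = 0.13 × 4580 × 0.41878 = 249.34.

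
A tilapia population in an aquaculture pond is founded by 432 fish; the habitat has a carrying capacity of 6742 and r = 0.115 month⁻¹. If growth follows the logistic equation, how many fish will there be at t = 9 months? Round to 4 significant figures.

A = (K − N₀)/N₀ = (6742 − 432)/432 = 14.606.
N(t) = K/(1 + A·e^(−rt)) = 6742/(1 + 14.606×e^(−0.115×9)).
e^(−1.035) = 0.35523; denominator = 1 + 14.606×0.35523 = 6.1886.
N = 6742/6.1886 = 1089.42.

1089 fish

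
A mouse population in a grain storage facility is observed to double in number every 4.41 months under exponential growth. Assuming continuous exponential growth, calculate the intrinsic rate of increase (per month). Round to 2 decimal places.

r = ln(2)/t_d = 0.6931/4.41 = 0.15718.

0.16 per month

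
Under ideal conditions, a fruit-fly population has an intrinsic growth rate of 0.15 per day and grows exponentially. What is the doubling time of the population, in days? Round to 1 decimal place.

4.6 days

Doubling time t_d = ln(2)/r = 0.6931/0.15 = 4.621.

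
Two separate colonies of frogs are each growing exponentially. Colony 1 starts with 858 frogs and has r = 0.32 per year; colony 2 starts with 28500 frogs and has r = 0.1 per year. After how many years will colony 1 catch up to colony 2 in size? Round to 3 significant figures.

Set 858·e^(0.32t) = 28500·e^(0.1t).
e^((0.32 − 0.1)t) = 28500/858 → e^(0.22·t) = 33.217.
0.22·t = ln(33.217) = 3.5031, so t = 3.5031/0.22 = 15.923.

15.9 years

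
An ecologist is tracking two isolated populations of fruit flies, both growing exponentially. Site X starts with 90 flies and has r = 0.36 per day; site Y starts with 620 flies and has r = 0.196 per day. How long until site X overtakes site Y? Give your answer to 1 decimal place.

11.8 days

Set 90·e^(0.36t) = 620·e^(0.196t).
e^((0.36 − 0.196)t) = 620/90 → e^(0.164·t) = 6.8889.
0.164·t = ln(6.8889) = 1.9299, so t = 1.9299/0.164 = 11.768.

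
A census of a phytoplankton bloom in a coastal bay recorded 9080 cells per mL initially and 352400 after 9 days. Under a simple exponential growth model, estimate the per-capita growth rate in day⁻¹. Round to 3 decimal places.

From N(t) = N₀·e^(rt): e^(r·9) = 352400/9080 = 38.811.
r·9 = ln(38.811) = 3.6587, so r = 3.6587/9 = 0.40652.

0.407 per day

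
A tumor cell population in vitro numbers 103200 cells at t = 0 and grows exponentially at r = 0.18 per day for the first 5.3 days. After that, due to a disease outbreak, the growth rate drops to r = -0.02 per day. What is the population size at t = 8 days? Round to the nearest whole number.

253831 cells

Phase 1: N(5.3) = 103200·e^(0.18×5.3) = 103200·e^0.954 = 267915.
Phase 2 runs for 8 − 5.3 = 2.7 days at r = -0.02.
N(8) = 267915·e^(-0.02×2.7) = 267915·e^-0.054 = 253831.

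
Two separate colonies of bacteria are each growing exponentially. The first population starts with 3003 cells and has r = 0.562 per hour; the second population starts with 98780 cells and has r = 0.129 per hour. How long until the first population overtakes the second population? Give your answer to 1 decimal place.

Set 3003·e^(0.562t) = 98780·e^(0.129t).
e^((0.562 − 0.129)t) = 98780/3003 → e^(0.433·t) = 32.894.
0.433·t = ln(32.894) = 3.4933, so t = 3.4933/0.433 = 8.0676.

8.1 hours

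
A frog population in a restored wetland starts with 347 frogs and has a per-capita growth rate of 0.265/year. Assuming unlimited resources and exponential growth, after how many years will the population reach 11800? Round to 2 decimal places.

Set N₀·e^(rt) = 11800: e^(0.265·t) = 11800/347 = 34.006.
0.265·t = ln(34.006) = 3.5265, so t = 3.5265/0.265 = 13.308.

13.31 years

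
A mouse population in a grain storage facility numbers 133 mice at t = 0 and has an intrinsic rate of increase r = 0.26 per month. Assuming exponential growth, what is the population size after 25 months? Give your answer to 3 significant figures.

N(t) = N₀·e^(rt) = 133 × e^(0.26×25) = 133 × e^6.5.
e^6.5 ≈ 665.14, so N ≈ 133 × 665.14 = 88463.8.

88500 mice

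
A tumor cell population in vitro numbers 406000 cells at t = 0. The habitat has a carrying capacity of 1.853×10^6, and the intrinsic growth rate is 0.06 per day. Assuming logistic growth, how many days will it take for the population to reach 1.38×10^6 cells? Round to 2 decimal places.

A = (K − N₀)/N₀ = (1.853×10^6 − 406000)/406000 = 3.564.
Solve 1.853×10^6/(1 + 3.564·e^(−0.06t)) = 1.38×10^6: 1 + 3.564·e^(−0.06t) = 1.3428, so e^(−0.06t) = 0.09617.
−0.06·t = ln(0.09617) = -2.3416, so t = 2.3416/0.06 = 39.027.

39.03 days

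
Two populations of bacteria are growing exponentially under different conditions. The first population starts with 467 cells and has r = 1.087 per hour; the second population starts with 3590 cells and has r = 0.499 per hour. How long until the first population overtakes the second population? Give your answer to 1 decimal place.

3.5 hours

Set 467·e^(1.087t) = 3590·e^(0.499t).
e^((1.087 − 0.499)t) = 3590/467 → e^(0.588·t) = 7.6874.
0.588·t = ln(7.6874) = 2.0396, so t = 2.0396/0.588 = 3.4687.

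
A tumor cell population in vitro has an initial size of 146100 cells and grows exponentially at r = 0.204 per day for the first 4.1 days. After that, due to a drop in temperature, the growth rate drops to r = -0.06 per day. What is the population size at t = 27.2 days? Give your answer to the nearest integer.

Phase 1: N(4.1) = 146100·e^(0.204×4.1) = 146100·e^0.8364 = 337205.
Phase 2 runs for 27.2 − 4.1 = 23.1 days at r = -0.06.
N(27.2) = 337205·e^(-0.06×23.1) = 337205·e^-1.386 = 84326.1.

84326 cells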